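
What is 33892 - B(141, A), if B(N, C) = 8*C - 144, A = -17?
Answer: 34172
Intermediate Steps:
B(N, C) = -144 + 8*C
33892 - B(141, A) = 33892 - (-144 + 8*(-17)) = 33892 - (-144 - 136) = 33892 - 1*(-280) = 33892 + 280 = 34172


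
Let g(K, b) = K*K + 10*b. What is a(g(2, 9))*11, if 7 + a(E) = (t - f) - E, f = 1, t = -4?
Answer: -1166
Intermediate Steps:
g(K, b) = K**2 + 10*b
a(E) = -12 - E (a(E) = -7 + ((-4 - 1*1) - E) = -7 + ((-4 - 1) - E) = -7 + (-5 - E) = -12 - E)
a(g(2, 9))*11 = (-12 - (2**2 + 10*9))*11 = (-12 - (4 + 90))*11 = (-12 - 1*94)*11 = (-12 - 94)*11 = -106*11 = -1166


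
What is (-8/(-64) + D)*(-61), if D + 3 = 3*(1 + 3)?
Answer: -4453/8 ≈ -556.63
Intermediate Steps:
D = 9 (D = -3 + 3*(1 + 3) = -3 + 3*4 = -3 + 12 = 9)
(-8/(-64) + D)*(-61) = (-8/(-64) + 9)*(-61) = (-8*(-1/64) + 9)*(-61) = (1/8 + 9)*(-61) = (73/8)*(-61) = -4453/8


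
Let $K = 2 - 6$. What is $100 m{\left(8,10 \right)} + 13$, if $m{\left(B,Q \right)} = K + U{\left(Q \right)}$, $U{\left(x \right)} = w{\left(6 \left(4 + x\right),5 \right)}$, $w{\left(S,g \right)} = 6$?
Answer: $213$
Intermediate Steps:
$K = -4$ ($K = 2 - 6 = -4$)
$U{\left(x \right)} = 6$
$m{\left(B,Q \right)} = 2$ ($m{\left(B,Q \right)} = -4 + 6 = 2$)
$100 m{\left(8,10 \right)} + 13 = 100 \cdot 2 + 13 = 200 + 13 = 213$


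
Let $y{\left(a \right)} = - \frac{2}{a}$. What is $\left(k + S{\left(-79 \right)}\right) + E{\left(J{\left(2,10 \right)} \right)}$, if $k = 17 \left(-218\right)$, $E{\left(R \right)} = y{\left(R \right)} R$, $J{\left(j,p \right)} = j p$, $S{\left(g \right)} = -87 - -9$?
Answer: $-3786$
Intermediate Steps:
$S{\left(g \right)} = -78$ ($S{\left(g \right)} = -87 + 9 = -78$)
$E{\left(R \right)} = -2$ ($E{\left(R \right)} = - \frac{2}{R} R = -2$)
$k = -3706$
$\left(k + S{\left(-79 \right)}\right) + E{\left(J{\left(2,10 \right)} \right)} = \left(-3706 - 78\right) - 2 = -3784 - 2 = -3786$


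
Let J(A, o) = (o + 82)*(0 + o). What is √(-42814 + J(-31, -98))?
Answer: I*√41246 ≈ 203.09*I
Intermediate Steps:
J(A, o) = o*(82 + o) (J(A, o) = (82 + o)*o = o*(82 + o))
√(-42814 + J(-31, -98)) = √(-42814 - 98*(82 - 98)) = √(-42814 - 98*(-16)) = √(-42814 + 1568) = √(-41246) = I*√41246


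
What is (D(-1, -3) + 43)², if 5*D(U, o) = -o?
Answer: 47524/25 ≈ 1901.0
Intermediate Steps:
D(U, o) = -o/5 (D(U, o) = (-o)/5 = -o/5)
(D(-1, -3) + 43)² = (-⅕*(-3) + 43)² = (⅗ + 43)² = (218/5)² = 47524/25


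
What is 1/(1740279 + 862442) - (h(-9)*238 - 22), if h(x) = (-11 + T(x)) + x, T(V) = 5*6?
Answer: -6137216117/2602721 ≈ -2358.0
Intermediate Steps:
T(V) = 30
h(x) = 19 + x (h(x) = (-11 + 30) + x = 19 + x)
1/(1740279 + 862442) - (h(-9)*238 - 22) = 1/(1740279 + 862442) - ((19 - 9)*238 - 22) = 1/2602721 - (10*238 - 22) = 1/2602721 - (2380 - 22) = 1/2602721 - 1*2358 = 1/2602721 - 2358 = -6137216117/2602721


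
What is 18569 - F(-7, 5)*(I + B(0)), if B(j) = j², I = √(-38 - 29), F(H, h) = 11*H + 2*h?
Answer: 18569 + 67*I*√67 ≈ 18569.0 + 548.42*I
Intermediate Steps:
F(H, h) = 2*h + 11*H
I = I*√67 (I = √(-67) = I*√67 ≈ 8.1853*I)
18569 - F(-7, 5)*(I + B(0)) = 18569 - (2*5 + 11*(-7))*(I*√67 + 0²) = 18569 - (10 - 77)*(I*√67 + 0) = 18569 - (-67)*I*√67 = 18569 + 67*I*√67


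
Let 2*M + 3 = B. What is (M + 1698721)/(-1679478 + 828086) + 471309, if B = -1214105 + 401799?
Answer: 802534839123/1702784 ≈ 4.7131e+5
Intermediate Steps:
B = -812306
M = -812309/2 (M = -3/2 + (½)*(-812306) = -3/2 - 406153 = -812309/2 ≈ -4.0615e+5)
(M + 1698721)/(-1679478 + 828086) + 471309 = (-812309/2 + 1698721)/(-1679478 + 828086) + 471309 = (2585133/2)/(-851392) + 471309 = (2585133/2)*(-1/851392) + 471309 = -2585133/1702784 + 471309 = 802534839123/1702784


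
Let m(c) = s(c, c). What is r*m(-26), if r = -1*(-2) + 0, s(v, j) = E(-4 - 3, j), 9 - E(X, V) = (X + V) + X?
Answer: 98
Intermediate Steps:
E(X, V) = 9 - V - 2*X (E(X, V) = 9 - ((X + V) + X) = 9 - ((V + X) + X) = 9 - (V + 2*X) = 9 + (-V - 2*X) = 9 - V - 2*X)
s(v, j) = 23 - j (s(v, j) = 9 - j - 2*(-4 - 3) = 9 - j - 2*(-7) = 9 - j + 14 = 23 - j)
m(c) = 23 - c
r = 2 (r = 2 + 0 = 2)
r*m(-26) = 2*(23 - 1*(-26)) = 2*(23 + 26) = 2*49 = 98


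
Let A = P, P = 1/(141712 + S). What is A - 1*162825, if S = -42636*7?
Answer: -25521190501/156740 ≈ -1.6283e+5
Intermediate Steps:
S = -298452
P = -1/156740 (P = 1/(141712 - 298452) = 1/(-156740) = -1/156740 ≈ -6.3800e-6)
A = -1/156740 ≈ -6.3800e-6
A - 1*162825 = -1/156740 - 1*162825 = -1/156740 - 162825 = -25521190501/156740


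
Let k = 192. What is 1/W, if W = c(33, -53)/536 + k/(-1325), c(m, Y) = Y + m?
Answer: -177550/32353 ≈ -5.4879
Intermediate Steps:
W = -32353/177550 (W = (-53 + 33)/536 + 192/(-1325) = -20*1/536 + 192*(-1/1325) = -5/134 - 192/1325 = -32353/177550 ≈ -0.18222)
1/W = 1/(-32353/177550) = -177550/32353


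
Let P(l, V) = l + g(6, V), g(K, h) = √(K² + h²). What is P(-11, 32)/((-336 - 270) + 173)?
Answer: 11/433 - 2*√265/433 ≈ -0.049787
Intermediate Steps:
P(l, V) = l + √(36 + V²) (P(l, V) = l + √(6² + V²) = l + √(36 + V²))
P(-11, 32)/((-336 - 270) + 173) = (-11 + √(36 + 32²))/((-336 - 270) + 173) = (-11 + √(36 + 1024))/(-606 + 173) = (-11 + √1060)/(-433) = (-11 + 2*√265)*(-1/433) = 11/433 - 2*√265/433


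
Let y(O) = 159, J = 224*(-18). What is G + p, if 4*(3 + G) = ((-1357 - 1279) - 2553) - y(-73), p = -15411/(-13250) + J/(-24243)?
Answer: -143335810709/107073250 ≈ -1338.7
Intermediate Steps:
J = -4032
p = 142344291/107073250 (p = -15411/(-13250) - 4032/(-24243) = -15411*(-1/13250) - 4032*(-1/24243) = 15411/13250 + 1344/8081 = 142344291/107073250 ≈ 1.3294)
G = -1340 (G = -3 + (((-1357 - 1279) - 2553) - 1*159)/4 = -3 + ((-2636 - 2553) - 159)/4 = -3 + (-5189 - 159)/4 = -3 + (¼)*(-5348) = -3 - 1337 = -1340)
G + p = -1340 + 142344291/107073250 = -143335810709/107073250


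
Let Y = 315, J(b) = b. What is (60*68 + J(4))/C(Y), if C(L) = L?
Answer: 4084/315 ≈ 12.965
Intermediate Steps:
(60*68 + J(4))/C(Y) = (60*68 + 4)/315 = (4080 + 4)*(1/315) = 4084*(1/315) = 4084/315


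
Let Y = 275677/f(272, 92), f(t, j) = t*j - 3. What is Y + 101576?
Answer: 2541808773/25021 ≈ 1.0159e+5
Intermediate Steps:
f(t, j) = -3 + j*t (f(t, j) = j*t - 3 = -3 + j*t)
Y = 275677/25021 (Y = 275677/(-3 + 92*272) = 275677/(-3 + 25024) = 275677/25021 ≈ 11.018)
Y + 101576 = 275677/25021 + 101576 = 2541808773/25021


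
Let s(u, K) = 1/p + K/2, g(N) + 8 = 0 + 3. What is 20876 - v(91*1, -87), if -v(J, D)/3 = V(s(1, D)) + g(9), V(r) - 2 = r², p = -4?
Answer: 425747/16 ≈ 26609.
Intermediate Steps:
g(N) = -5 (g(N) = -8 + (0 + 3) = -8 + 3 = -5)
s(u, K) = -¼ + K/2 (s(u, K) = 1/(-4) + K/2 = 1*(-¼) + K*(½) = -¼ + K/2)
V(r) = 2 + r²
v(J, D) = 9 - 3*(-¼ + D/2)² (v(J, D) = -3*((2 + (-¼ + D/2)²) - 5) = -3*(-3 + (-¼ + D/2)²) = 9 - 3*(-¼ + D/2)²)
20876 - v(91*1, -87) = 20876 - (9 - 3*(-1 + 2*(-87))²/16) = 20876 - (9 - 3*(-1 - 174)²/16) = 20876 - (9 - 3/16*(-175)²) = 20876 - (9 - 3/16*30625) = 20876 - (9 - 91875/16) = 20876 - 1*(-91731/16) = 20876 + 91731/16 = 425747/16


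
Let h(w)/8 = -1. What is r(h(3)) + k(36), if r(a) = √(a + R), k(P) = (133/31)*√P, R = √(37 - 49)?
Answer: 798/31 + √(-8 + 2*I*√3) ≈ 26.341 + 2.8912*I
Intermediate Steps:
h(w) = -8 (h(w) = 8*(-1) = -8)
R = 2*I*√3 (R = √(-12) = 2*I*√3 ≈ 3.4641*I)
k(P) = 133*√P/31 (k(P) = (133*(1/31))*√P = 133*√P/31)
r(a) = √(a + 2*I*√3)
r(h(3)) + k(36) = √(-8 + 2*I*√3) + 133*√36/31 = √(-8 + 2*I*√3) + (133/31)*6 = √(-8 + 2*I*√3) + 798/31 = 798/31 + √(-8 + 2*I*√3)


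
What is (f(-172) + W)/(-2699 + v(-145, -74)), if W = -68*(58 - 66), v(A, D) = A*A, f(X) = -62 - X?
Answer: 327/9163 ≈ 0.035687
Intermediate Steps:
v(A, D) = A²
W = 544 (W = -68*(-8) = 544)
(f(-172) + W)/(-2699 + v(-145, -74)) = ((-62 - 1*(-172)) + 544)/(-2699 + (-145)²) = ((-62 + 172) + 544)/(-2699 + 21025) = (110 + 544)/18326 = 654*(1/18326) = 327/9163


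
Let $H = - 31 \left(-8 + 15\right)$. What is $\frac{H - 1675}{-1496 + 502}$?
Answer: $\frac{946}{497} \approx 1.9034$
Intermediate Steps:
$H = -217$ ($H = \left(-31\right) 7 = -217$)
$\frac{H - 1675}{-1496 + 502} = \frac{-217 - 1675}{-1496 + 502} = - \frac{1892}{-994} = \left(-1892\right) \left(- \frac{1}{994}\right) = \frac{946}{497}$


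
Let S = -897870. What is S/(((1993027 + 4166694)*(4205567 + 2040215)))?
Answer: -448935/19236137273411 ≈ -2.3338e-8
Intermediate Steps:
S/(((1993027 + 4166694)*(4205567 + 2040215))) = -897870*1/((1993027 + 4166694)*(4205567 + 2040215)) = -897870/(6159721*6245782) = -897870/38472274546822 = -897870*1/38472274546822 = -448935/19236137273411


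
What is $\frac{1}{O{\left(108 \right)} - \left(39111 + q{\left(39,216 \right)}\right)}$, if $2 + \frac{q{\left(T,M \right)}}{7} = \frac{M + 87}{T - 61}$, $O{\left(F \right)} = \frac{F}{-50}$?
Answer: $- \frac{550}{21451513} \approx -2.5639 \cdot 10^{-5}$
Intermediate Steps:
$O{\left(F \right)} = - \frac{F}{50}$ ($O{\left(F \right)} = F \left(- \frac{1}{50}\right) = - \frac{F}{50}$)
$q{\left(T,M \right)} = -14 + \frac{7 \left(87 + M\right)}{-61 + T}$ ($q{\left(T,M \right)} = -14 + 7 \frac{M + 87}{T - 61} = -14 + 7 \frac{87 + M}{-61 + T} = -14 + \frac{7 \left(87 + M\right)}{-61 + T}$)
$\frac{1}{O{\left(108 \right)} - \left(39111 + q{\left(39,216 \right)}\right)} = \frac{1}{\left(- \frac{1}{50}\right) 108 - \left(39111 + \frac{7 \left(209 + 216 - 78\right)}{-61 + 39}\right)} = \frac{1}{- \frac{54}{25} - \left(39111 + \frac{7 \left(209 + 216 - 78\right)}{-22}\right)} = \frac{1}{- \frac{54}{25} - \left(39111 + 7 \left(- \frac{1}{22}\right) 347\right)} = \frac{1}{- \frac{54}{25} - \frac{858013}{22}} = \frac{1}{- \frac{21451513}{550}} = - \frac{550}{21451513}$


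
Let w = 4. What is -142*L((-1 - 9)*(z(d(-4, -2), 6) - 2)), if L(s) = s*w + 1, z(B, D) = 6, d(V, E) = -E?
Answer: 22578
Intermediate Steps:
L(s) = 1 + 4*s (L(s) = s*4 + 1 = 4*s + 1 = 1 + 4*s)
-142*L((-1 - 9)*(z(d(-4, -2), 6) - 2)) = -142*(1 + 4*((-1 - 9)*(6 - 2))) = -142*(1 + 4*(-10*4)) = -142*(1 + 4*(-40)) = -142*(1 - 160) = -142*(-159) = 22578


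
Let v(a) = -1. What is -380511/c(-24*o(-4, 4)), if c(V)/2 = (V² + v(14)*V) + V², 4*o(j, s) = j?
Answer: -126837/752 ≈ -168.67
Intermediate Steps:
o(j, s) = j/4
c(V) = -2*V + 4*V² (c(V) = 2*((V² - V) + V²) = 2*(-V + 2*V²) = -2*V + 4*V²)
-380511/c(-24*o(-4, 4)) = -380511*1/(48*(-1 + 2*(-6*(-4)))) = -380511*1/(48*(-1 + 2*(-24*(-1)))) = -380511*1/(48*(-1 + 2*24)) = -380511*1/(48*(-1 + 48)) = -380511/(2*24*47) = -380511/2256 = -380511*1/2256 = -126837/752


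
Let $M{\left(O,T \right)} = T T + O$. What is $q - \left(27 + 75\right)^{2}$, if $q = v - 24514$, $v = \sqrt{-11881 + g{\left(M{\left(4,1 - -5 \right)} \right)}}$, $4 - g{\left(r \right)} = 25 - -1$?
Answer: $-34918 + i \sqrt{11903} \approx -34918.0 + 109.1 i$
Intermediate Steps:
$M{\left(O,T \right)} = O + T^{2}$ ($M{\left(O,T \right)} = T^{2} + O = O + T^{2}$)
$g{\left(r \right)} = -22$ ($g{\left(r \right)} = 4 - \left(25 - -1\right) = 4 - \left(25 + 1\right) = 4 - 26 = -22$)
$v = i \sqrt{11903}$ ($v = \sqrt{-11881 - 22} = \sqrt{-11903} = i \sqrt{11903} \approx 109.1 i$)
$q = -24514 + i \sqrt{11903}$ ($q = i \sqrt{11903} - 24514 = -24514 + i \sqrt{11903} \approx -24514.0 + 109.1 i$)
$q - \left(27 + 75\right)^{2} = \left(-24514 + i \sqrt{11903}\right) - \left(27 + 75\right)^{2} = \left(-24514 + i \sqrt{11903}\right) - 102^{2} = \left(-24514 + i \sqrt{11903}\right) - 10404 = -34918 + i \sqrt{11903}$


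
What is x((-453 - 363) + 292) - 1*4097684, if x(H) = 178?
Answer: -4097506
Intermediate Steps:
x((-453 - 363) + 292) - 1*4097684 = 178 - 1*4097684 = 178 - 4097684 = -4097506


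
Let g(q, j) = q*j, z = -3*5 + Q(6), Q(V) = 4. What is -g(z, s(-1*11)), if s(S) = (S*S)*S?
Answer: -14641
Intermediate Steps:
z = -11 (z = -3*5 + 4 = -15 + 4 = -11)
s(S) = S³ (s(S) = S²*S = S³)
g(q, j) = j*q
-g(z, s(-1*11)) = -(-1*11)³*(-11) = -(-11)³*(-11) = -(-1331)*(-11) = -1*14641 = -14641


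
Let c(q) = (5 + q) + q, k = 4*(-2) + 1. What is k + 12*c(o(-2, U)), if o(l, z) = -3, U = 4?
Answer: -19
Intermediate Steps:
k = -7 (k = -8 + 1 = -7)
c(q) = 5 + 2*q
k + 12*c(o(-2, U)) = -7 + 12*(5 + 2*(-3)) = -7 + 12*(5 - 6) = -7 + 12*(-1) = -7 - 12 = -19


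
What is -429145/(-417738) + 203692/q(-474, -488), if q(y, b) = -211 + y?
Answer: -84795924371/286150530 ≈ -296.33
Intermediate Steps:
-429145/(-417738) + 203692/q(-474, -488) = -429145/(-417738) + 203692/(-211 - 474) = -429145*(-1/417738) + 203692/(-685) = 429145/417738 + 203692*(-1/685) = 429145/417738 - 203692/685 = -84795924371/286150530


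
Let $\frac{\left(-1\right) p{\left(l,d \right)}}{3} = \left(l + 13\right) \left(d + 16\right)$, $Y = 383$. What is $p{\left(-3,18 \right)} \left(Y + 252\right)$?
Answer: $-647700$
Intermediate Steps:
$p{\left(l,d \right)} = - 3 \left(13 + l\right) \left(16 + d\right)$ ($p{\left(l,d \right)} = - 3 \left(l + 13\right) \left(d + 16\right) = - 3 \left(13 + l\right) \left(16 + d\right)$)
$p{\left(-3,18 \right)} \left(Y + 252\right) = \left(-624 - -144 - 702 - 54 \left(-3\right)\right) \left(383 + 252\right) = \left(-624 + 144 - 702 + 162\right) 635 = \left(-1020\right) 635 = -647700$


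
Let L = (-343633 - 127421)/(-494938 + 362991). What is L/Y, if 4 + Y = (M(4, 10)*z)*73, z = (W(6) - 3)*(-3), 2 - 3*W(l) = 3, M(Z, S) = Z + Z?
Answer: 235527/385021346 ≈ 0.00061172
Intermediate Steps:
M(Z, S) = 2*Z
W(l) = -⅓ (W(l) = ⅔ - ⅓*3 = ⅔ - 1 = -⅓)
L = 471054/131947 (L = -471054/(-131947) = -471054*(-1/131947) = 471054/131947 ≈ 3.5700)
z = 10 (z = (-⅓ - 3)*(-3) = -10/3*(-3) = 10)
Y = 5836 (Y = -4 + ((2*4)*10)*73 = -4 + (8*10)*73 = -4 + 80*73 = -4 + 5840 = 5836)
L/Y = (471054/131947)/5836 = (471054/131947)*(1/5836) = 235527/385021346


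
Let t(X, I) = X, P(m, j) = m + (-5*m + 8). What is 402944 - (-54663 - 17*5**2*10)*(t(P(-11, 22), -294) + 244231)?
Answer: 14391847323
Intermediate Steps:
P(m, j) = 8 - 4*m (P(m, j) = m + (8 - 5*m) = 8 - 4*m)
402944 - (-54663 - 17*5**2*10)*(t(P(-11, 22), -294) + 244231) = 402944 - (-54663 - 17*5**2*10)*((8 - 4*(-11)) + 244231) = 402944 - (-54663 - 17*25*10)*((8 + 44) + 244231) = 402944 - (-54663 - 425*10)*(52 + 244231) = 402944 - (-54663 - 4250)*244283 = 402944 - (-58913)*244283 = 402944 - 1*(-14391444379) = 402944 + 14391444379 = 14391847323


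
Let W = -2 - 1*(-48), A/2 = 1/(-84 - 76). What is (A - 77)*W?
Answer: -141703/40 ≈ -3542.6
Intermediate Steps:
A = -1/80 (A = 2/(-84 - 76) = 2/(-160) = 2*(-1/160) = -1/80 ≈ -0.012500)
W = 46 (W = -2 + 48 = 46)
(A - 77)*W = (-1/80 - 77)*46 = -6161/80*46 = -141703/40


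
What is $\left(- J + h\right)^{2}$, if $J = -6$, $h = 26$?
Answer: $1024$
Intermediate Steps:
$\left(- J + h\right)^{2} = \left(\left(-1\right) \left(-6\right) + 26\right)^{2} = \left(6 + 26\right)^{2} = 32^{2} = 1024$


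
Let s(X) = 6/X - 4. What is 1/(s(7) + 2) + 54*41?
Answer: 17705/8 ≈ 2213.1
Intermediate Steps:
s(X) = -4 + 6/X
1/(s(7) + 2) + 54*41 = 1/((-4 + 6/7) + 2) + 54*41 = 1/((-4 + 6*(1/7)) + 2) + 2214 = 1/((-4 + 6/7) + 2) + 2214 = 1/(-22/7 + 2) + 2214 = 1/(-8/7) + 2214 = -7/8 + 2214 = 17705/8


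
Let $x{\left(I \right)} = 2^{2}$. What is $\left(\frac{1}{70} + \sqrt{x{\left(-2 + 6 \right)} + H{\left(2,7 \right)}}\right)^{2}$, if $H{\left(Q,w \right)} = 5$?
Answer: $\frac{44521}{4900} \approx 9.0859$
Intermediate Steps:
$x{\left(I \right)} = 4$
$\left(\frac{1}{70} + \sqrt{x{\left(-2 + 6 \right)} + H{\left(2,7 \right)}}\right)^{2} = \left(\frac{1}{70} + \sqrt{4 + 5}\right)^{2} = \left(\frac{1}{70} + \sqrt{9}\right)^{2} = \left(\frac{1}{70} + 3\right)^{2} = \left(\frac{211}{70}\right)^{2} = \frac{44521}{4900}$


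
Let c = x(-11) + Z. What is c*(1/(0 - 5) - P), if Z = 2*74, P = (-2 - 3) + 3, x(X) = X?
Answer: 1233/5 ≈ 246.60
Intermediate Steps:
P = -2 (P = -5 + 3 = -2)
Z = 148
c = 137 (c = -11 + 148 = 137)
c*(1/(0 - 5) - P) = 137*(1/(0 - 5) - 1*(-2)) = 137*(1/(-5) + 2) = 137*(-1/5 + 2) = 137*(9/5) = 1233/5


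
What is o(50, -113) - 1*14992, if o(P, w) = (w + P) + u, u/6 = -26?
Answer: -15211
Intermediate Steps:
u = -156 (u = 6*(-26) = -156)
o(P, w) = -156 + P + w (o(P, w) = (w + P) - 156 = (P + w) - 156 = -156 + P + w)
o(50, -113) - 1*14992 = (-156 + 50 - 113) - 1*14992 = -219 - 14992 = -15211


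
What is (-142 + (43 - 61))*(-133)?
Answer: 21280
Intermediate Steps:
(-142 + (43 - 61))*(-133) = (-142 - 18)*(-133) = -160*(-133) = 21280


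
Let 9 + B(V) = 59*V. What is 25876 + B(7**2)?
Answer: 28758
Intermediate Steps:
B(V) = -9 + 59*V
25876 + B(7**2) = 25876 + (-9 + 59*7**2) = 25876 + (-9 + 59*49) = 25876 + (-9 + 2891) = 25876 + 2882 = 28758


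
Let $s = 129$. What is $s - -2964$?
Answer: $3093$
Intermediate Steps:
$s - -2964 = 129 - -2964 = 129 + 2964 = 3093$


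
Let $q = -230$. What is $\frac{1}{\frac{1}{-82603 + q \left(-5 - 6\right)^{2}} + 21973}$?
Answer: $\frac{110433}{2426544308} \approx 4.551 \cdot 10^{-5}$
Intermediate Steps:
$\frac{1}{\frac{1}{-82603 + q \left(-5 - 6\right)^{2}} + 21973} = \frac{1}{\frac{1}{-82603 - 230 \left(-5 - 6\right)^{2}} + 21973} = \frac{1}{\frac{1}{-82603 - 230 \left(-11\right)^{2}} + 21973} = \frac{1}{\frac{1}{-82603 - 27830} + 21973} = \frac{1}{\frac{1}{-110433} + 21973} = \frac{1}{- \frac{1}{110433} + 21973} = \frac{1}{\frac{2426544308}{110433}} = \frac{110433}{2426544308}$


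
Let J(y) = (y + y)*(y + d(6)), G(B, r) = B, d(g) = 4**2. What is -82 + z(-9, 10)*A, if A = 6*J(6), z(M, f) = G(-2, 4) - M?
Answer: 11006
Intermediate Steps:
d(g) = 16
J(y) = 2*y*(16 + y) (J(y) = (y + y)*(y + 16) = (2*y)*(16 + y) = 2*y*(16 + y))
z(M, f) = -2 - M
A = 1584 (A = 6*(2*6*(16 + 6)) = 6*(2*6*22) = 6*264 = 1584)
-82 + z(-9, 10)*A = -82 + (-2 - 1*(-9))*1584 = -82 + (-2 + 9)*1584 = -82 + 7*1584 = -82 + 11088 = 11006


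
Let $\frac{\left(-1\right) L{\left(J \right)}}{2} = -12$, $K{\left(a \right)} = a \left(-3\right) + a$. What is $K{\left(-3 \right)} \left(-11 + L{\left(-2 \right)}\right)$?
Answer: $78$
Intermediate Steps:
$K{\left(a \right)} = - 2 a$ ($K{\left(a \right)} = - 3 a + a = - 2 a$)
$L{\left(J \right)} = 24$ ($L{\left(J \right)} = \left(-2\right) \left(-12\right) = 24$)
$K{\left(-3 \right)} \left(-11 + L{\left(-2 \right)}\right) = \left(-2\right) \left(-3\right) \left(-11 + 24\right) = 6 \cdot 13 = 78$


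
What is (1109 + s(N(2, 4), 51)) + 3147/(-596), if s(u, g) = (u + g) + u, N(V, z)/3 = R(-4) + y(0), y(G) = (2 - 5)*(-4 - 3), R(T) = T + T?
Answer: 734701/596 ≈ 1232.7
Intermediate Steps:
R(T) = 2*T
y(G) = 21 (y(G) = -3*(-7) = 21)
N(V, z) = 39 (N(V, z) = 3*(2*(-4) + 21) = 3*(-8 + 21) = 3*13 = 39)
s(u, g) = g + 2*u (s(u, g) = (g + u) + u = g + 2*u)
(1109 + s(N(2, 4), 51)) + 3147/(-596) = (1109 + (51 + 2*39)) + 3147/(-596) = (1109 + (51 + 78)) + 3147*(-1/596) = (1109 + 129) - 3147/596 = 1238 - 3147/596 = 734701/596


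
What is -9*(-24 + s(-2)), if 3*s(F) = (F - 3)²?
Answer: 141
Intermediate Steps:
s(F) = (-3 + F)²/3 (s(F) = (F - 3)²/3 = (-3 + F)²/3)
-9*(-24 + s(-2)) = -9*(-24 + (-3 - 2)²/3) = -9*(-24 + (⅓)*(-5)²) = -9*(-24 + (⅓)*25) = -9*(-24 + 25/3) = -9*(-47/3) = 141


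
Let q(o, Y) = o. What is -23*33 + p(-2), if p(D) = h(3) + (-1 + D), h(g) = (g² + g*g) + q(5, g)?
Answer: -739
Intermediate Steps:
h(g) = 5 + 2*g² (h(g) = (g² + g*g) + 5 = (g² + g²) + 5 = 2*g² + 5 = 5 + 2*g²)
p(D) = 22 + D (p(D) = (5 + 2*3²) + (-1 + D) = (5 + 2*9) + (-1 + D) = (5 + 18) + (-1 + D) = 23 + (-1 + D) = 22 + D)
-23*33 + p(-2) = -23*33 + (22 - 2) = -759 + 20 = -739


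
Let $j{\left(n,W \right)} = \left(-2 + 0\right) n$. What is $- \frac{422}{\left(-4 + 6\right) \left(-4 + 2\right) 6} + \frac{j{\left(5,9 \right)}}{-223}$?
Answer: $\frac{47173}{2676} \approx 17.628$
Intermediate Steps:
$j{\left(n,W \right)} = - 2 n$
$- \frac{422}{\left(-4 + 6\right) \left(-4 + 2\right) 6} + \frac{j{\left(5,9 \right)}}{-223} = - \frac{422}{\left(-4 + 6\right) \left(-4 + 2\right) 6} + \frac{\left(-2\right) 5}{-223} = - \frac{422}{2 \left(\left(-2\right) 6\right)} - - \frac{10}{223} = - \frac{422}{2 \left(-12\right)} + \frac{10}{223} = - \frac{422}{-24} + \frac{10}{223} = \left(-422\right) \left(- \frac{1}{24}\right) + \frac{10}{223} = \frac{211}{12} + \frac{10}{223} = \frac{47173}{2676}$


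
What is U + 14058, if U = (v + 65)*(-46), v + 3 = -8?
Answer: 11574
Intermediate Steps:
v = -11 (v = -3 - 8 = -11)
U = -2484 (U = (-11 + 65)*(-46) = 54*(-46) = -2484)
U + 14058 = -2484 + 14058 = 11574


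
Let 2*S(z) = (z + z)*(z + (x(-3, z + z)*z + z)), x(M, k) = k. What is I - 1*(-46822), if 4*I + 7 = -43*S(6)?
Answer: 165609/4 ≈ 41402.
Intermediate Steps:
S(z) = z*(2*z + 2*z²) (S(z) = ((z + z)*(z + ((z + z)*z + z)))/2 = ((2*z)*(z + ((2*z)*z + z)))/2 = ((2*z)*(z + (2*z² + z)))/2 = ((2*z)*(z + (z + 2*z²)))/2 = ((2*z)*(2*z + 2*z²))/2 = (2*z*(2*z + 2*z²))/2 = z*(2*z + 2*z²))
I = -21679/4 (I = -7/4 + (-86*6²*(1 + 6))/4 = -7/4 + (-86*36*7)/4 = -7/4 + (-43*504)/4 = -7/4 + (¼)*(-21672) = -7/4 - 5418 = -21679/4 ≈ -5419.8)
I - 1*(-46822) = -21679/4 - 1*(-46822) = -21679/4 + 46822 = 165609/4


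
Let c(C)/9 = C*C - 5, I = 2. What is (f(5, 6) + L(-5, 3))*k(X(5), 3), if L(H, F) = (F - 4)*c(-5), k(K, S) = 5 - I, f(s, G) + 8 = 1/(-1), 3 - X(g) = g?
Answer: -567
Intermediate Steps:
X(g) = 3 - g
c(C) = -45 + 9*C² (c(C) = 9*(C*C - 5) = 9*(C² - 5) = 9*(-5 + C²) = -45 + 9*C²)
f(s, G) = -9 (f(s, G) = -8 + 1/(-1) = -8 - 1 = -9)
k(K, S) = 3 (k(K, S) = 5 - 1*2 = 5 - 2 = 3)
L(H, F) = -720 + 180*F (L(H, F) = (F - 4)*(-45 + 9*(-5)²) = (-4 + F)*(-45 + 9*25) = (-4 + F)*(-45 + 225) = (-4 + F)*180 = -720 + 180*F)
(f(5, 6) + L(-5, 3))*k(X(5), 3) = (-9 + (-720 + 180*3))*3 = (-9 + (-720 + 540))*3 = (-9 - 180)*3 = -189*3 = -567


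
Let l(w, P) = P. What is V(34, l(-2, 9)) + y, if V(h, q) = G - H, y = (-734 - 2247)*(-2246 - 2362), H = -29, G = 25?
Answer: 13736502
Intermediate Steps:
y = 13736448 (y = -2981*(-4608) = 13736448)
V(h, q) = 54 (V(h, q) = 25 - 1*(-29) = 25 + 29 = 54)
V(34, l(-2, 9)) + y = 54 + 13736448 = 13736502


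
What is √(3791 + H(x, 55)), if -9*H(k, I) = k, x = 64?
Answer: 7*√695/3 ≈ 61.513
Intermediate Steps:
H(k, I) = -k/9
√(3791 + H(x, 55)) = √(3791 - ⅑*64) = √(3791 - 64/9) = √(34055/9) = 7*√695/3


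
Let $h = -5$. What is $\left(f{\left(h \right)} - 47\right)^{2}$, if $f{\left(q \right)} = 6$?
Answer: $1681$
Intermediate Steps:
$\left(f{\left(h \right)} - 47\right)^{2} = \left(6 - 47\right)^{2} = \left(-41\right)^{2} = 1681$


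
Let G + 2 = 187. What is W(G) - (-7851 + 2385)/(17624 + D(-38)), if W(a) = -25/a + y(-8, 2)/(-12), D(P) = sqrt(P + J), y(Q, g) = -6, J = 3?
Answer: 5171657371/7661600138 - 1822*I*sqrt(35)/103535137 ≈ 0.67501 - 0.00010411*I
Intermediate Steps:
D(P) = sqrt(3 + P) (D(P) = sqrt(P + 3) = sqrt(3 + P))
G = 185 (G = -2 + 187 = 185)
W(a) = 1/2 - 25/a (W(a) = -25/a - 6/(-12) = -25/a - 6*(-1/12) = -25/a + 1/2 = 1/2 - 25/a)
W(G) - (-7851 + 2385)/(17624 + D(-38)) = (1/2)*(-50 + 185)/185 - (-7851 + 2385)/(17624 + sqrt(3 - 38)) = (1/2)*(1/185)*135 - (-5466)/(17624 + sqrt(-35)) = 27/74 - (-5466)/(17624 + I*sqrt(35)) = 27/74 + 5466/(17624 + I*sqrt(35))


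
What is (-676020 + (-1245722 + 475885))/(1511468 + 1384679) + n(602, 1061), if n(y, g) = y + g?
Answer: 4814846604/2896147 ≈ 1662.5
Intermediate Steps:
n(y, g) = g + y
(-676020 + (-1245722 + 475885))/(1511468 + 1384679) + n(602, 1061) = (-676020 + (-1245722 + 475885))/(1511468 + 1384679) + (1061 + 602) = (-676020 - 769837)/2896147 + 1663 = -1445857*1/2896147 + 1663 = -1445857/2896147 + 1663 = 4814846604/2896147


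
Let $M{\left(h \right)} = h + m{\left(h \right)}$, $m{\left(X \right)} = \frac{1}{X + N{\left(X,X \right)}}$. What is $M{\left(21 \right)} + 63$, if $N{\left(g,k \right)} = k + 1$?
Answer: $\frac{3613}{43} \approx 84.023$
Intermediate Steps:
$N{\left(g,k \right)} = 1 + k$
$m{\left(X \right)} = \frac{1}{1 + 2 X}$ ($m{\left(X \right)} = \frac{1}{X + \left(1 + X\right)} = \frac{1}{1 + 2 X}$)
$M{\left(h \right)} = h + \frac{1}{1 + 2 h}$
$M{\left(21 \right)} + 63 = \left(21 + \frac{1}{1 + 2 \cdot 21}\right) + 63 = \left(21 + \frac{1}{1 + 42}\right) + 63 = \left(21 + \frac{1}{43}\right) + 63 = \frac{904}{43} + 63 = \frac{3613}{43}$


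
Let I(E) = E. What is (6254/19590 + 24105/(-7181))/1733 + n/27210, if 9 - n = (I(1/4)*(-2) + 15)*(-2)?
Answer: -7876531141/22111856767149 ≈ -0.00035621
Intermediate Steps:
n = 38 (n = 9 - (-2/4 + 15)*(-2) = 9 - ((1/4)*(-2) + 15)*(-2) = 9 - (-1/2 + 15)*(-2) = 9 - 29*(-2)/2 = 9 - 1*(-29) = 9 + 29 = 38)
(6254/19590 + 24105/(-7181))/1733 + n/27210 = (6254/19590 + 24105/(-7181))/1733 + 38/27210 = (6254*(1/19590) + 24105*(-1/7181))*(1/1733) + 38*(1/27210) = (3127/9795 - 24105/7181)*(1/1733) + 19/13605 = -213653488/70337895*1/1733 + 19/13605 = -213653488/121895572035 + 19/13605 = -7876531141/22111856767149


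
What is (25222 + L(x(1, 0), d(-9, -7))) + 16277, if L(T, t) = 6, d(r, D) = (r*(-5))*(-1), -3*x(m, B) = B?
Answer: 41505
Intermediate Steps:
x(m, B) = -B/3
d(r, D) = 5*r (d(r, D) = -5*r*(-1) = 5*r)
(25222 + L(x(1, 0), d(-9, -7))) + 16277 = (25222 + 6) + 16277 = 25228 + 16277 = 41505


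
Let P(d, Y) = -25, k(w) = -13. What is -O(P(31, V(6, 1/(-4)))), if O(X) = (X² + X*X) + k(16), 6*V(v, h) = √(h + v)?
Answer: -1237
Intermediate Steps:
V(v, h) = √(h + v)/6
O(X) = -13 + 2*X² (O(X) = (X² + X*X) - 13 = (X² + X²) - 13 = 2*X² - 13 = -13 + 2*X²)
-O(P(31, V(6, 1/(-4)))) = -(-13 + 2*(-25)²) = -(-13 + 2*625) = -(-13 + 1250) = -1*1237 = -1237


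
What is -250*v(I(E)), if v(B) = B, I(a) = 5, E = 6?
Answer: -1250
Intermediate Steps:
-250*v(I(E)) = -250*5 = -1250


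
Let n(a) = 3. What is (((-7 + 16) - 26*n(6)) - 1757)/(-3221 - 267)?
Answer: 913/1744 ≈ 0.52351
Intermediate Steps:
(((-7 + 16) - 26*n(6)) - 1757)/(-3221 - 267) = (((-7 + 16) - 26*3) - 1757)/(-3221 - 267) = ((9 - 78) - 1757)/(-3488) = (-69 - 1757)*(-1/3488) = -1826*(-1/3488) = 913/1744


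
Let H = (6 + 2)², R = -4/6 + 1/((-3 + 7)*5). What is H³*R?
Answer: -2424832/15 ≈ -1.6166e+5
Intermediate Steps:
R = -37/60 (R = -4*⅙ + (⅕)/4 = -⅔ + (¼)*(⅕) = -⅔ + 1/20 = -37/60 ≈ -0.61667)
H = 64 (H = 8² = 64)
H³*R = 64³*(-37/60) = 262144*(-37/60) = -2424832/15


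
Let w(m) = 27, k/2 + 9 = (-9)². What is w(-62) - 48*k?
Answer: -6885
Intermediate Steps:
k = 144 (k = -18 + 2*(-9)² = -18 + 2*81 = -18 + 162 = 144)
w(-62) - 48*k = 27 - 48*144 = 27 - 1*6912 = 27 - 6912 = -6885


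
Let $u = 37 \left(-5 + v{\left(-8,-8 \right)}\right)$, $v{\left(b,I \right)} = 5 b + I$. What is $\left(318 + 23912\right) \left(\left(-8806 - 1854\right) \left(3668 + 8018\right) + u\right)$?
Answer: $-3018445489830$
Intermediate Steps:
$v{\left(b,I \right)} = I + 5 b$
$u = -1961$ ($u = 37 \left(-5 + \left(-8 + 5 \left(-8\right)\right)\right) = 37 \left(-5 - 48\right) = 37 \left(-53\right) = -1961$)
$\left(318 + 23912\right) \left(\left(-8806 - 1854\right) \left(3668 + 8018\right) + u\right) = \left(318 + 23912\right) \left(\left(-8806 - 1854\right) \left(3668 + 8018\right) - 1961\right) = 24230 \left(\left(-10660\right) 11686 - 1961\right) = 24230 \left(-124572760 - 1961\right) = 24230 \left(-124574721\right) = -3018445489830$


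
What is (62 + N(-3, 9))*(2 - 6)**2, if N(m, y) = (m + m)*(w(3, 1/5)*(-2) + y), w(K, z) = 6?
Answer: 1280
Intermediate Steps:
N(m, y) = 2*m*(-12 + y) (N(m, y) = (m + m)*(6*(-2) + y) = (2*m)*(-12 + y) = 2*m*(-12 + y))
(62 + N(-3, 9))*(2 - 6)**2 = (62 + 2*(-3)*(-12 + 9))*(2 - 6)**2 = (62 + 2*(-3)*(-3))*(-4)**2 = (62 + 18)*16 = 80*16 = 1280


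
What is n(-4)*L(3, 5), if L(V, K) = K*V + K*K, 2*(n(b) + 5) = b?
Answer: -280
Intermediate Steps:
n(b) = -5 + b/2
L(V, K) = K**2 + K*V (L(V, K) = K*V + K**2 = K**2 + K*V)
n(-4)*L(3, 5) = (-5 + (1/2)*(-4))*(5*(5 + 3)) = (-5 - 2)*(5*8) = -7*40 = -280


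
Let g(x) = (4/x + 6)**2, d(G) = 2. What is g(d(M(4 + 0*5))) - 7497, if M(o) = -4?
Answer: -7433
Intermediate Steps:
g(x) = (6 + 4/x)**2
g(d(M(4 + 0*5))) - 7497 = 4*(2 + 3*2)**2/2**2 - 7497 = 4*(1/4)*(2 + 6)**2 - 7497 = 4*(1/4)*8**2 - 7497 = 4*(1/4)*64 - 7497 = 64 - 7497 = -7433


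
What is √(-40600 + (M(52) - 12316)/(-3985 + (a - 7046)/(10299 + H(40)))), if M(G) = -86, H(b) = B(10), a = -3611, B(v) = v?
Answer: I*√17137512434753411401/20546011 ≈ 201.49*I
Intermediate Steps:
H(b) = 10
√(-40600 + (M(52) - 12316)/(-3985 + (a - 7046)/(10299 + H(40)))) = √(-40600 + (-86 - 12316)/(-3985 + (-3611 - 7046)/(10299 + 10))) = √(-40600 - 12402/(-3985 - 10657/10309)) = √(-40600 - 12402/(-41092022/10309)) = √(-40600 - 12402*(-10309/41092022)) = √(-40600 + 63926109/20546011) = √(-834104120491/20546011) = I*√17137512434753411401/20546011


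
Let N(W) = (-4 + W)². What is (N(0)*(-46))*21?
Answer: -15456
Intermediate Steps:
(N(0)*(-46))*21 = ((-4 + 0)²*(-46))*21 = ((-4)²*(-46))*21 = (16*(-46))*21 = -736*21 = -15456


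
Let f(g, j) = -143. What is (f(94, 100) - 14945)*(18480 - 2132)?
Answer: -246658624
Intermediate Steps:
(f(94, 100) - 14945)*(18480 - 2132) = (-143 - 14945)*(18480 - 2132) = -15088*16348 = -246658624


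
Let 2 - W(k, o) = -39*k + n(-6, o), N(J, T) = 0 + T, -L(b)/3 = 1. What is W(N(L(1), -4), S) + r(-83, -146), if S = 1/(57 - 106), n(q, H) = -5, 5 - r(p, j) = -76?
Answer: -68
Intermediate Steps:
L(b) = -3 (L(b) = -3*1 = -3)
N(J, T) = T
r(p, j) = 81 (r(p, j) = 5 - 1*(-76) = 5 + 76 = 81)
S = -1/49 (S = 1/(-49) = -1/49 ≈ -0.020408)
W(k, o) = 7 + 39*k (W(k, o) = 2 - (-39*k - 5) = 2 - (-5 - 39*k) = 2 + (5 + 39*k) = 7 + 39*k)
W(N(L(1), -4), S) + r(-83, -146) = (7 + 39*(-4)) + 81 = (7 - 156) + 81 = -149 + 81 = -68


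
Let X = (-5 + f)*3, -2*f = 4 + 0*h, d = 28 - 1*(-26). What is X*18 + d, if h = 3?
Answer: -324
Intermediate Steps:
d = 54 (d = 28 + 26 = 54)
f = -2 (f = -(4 + 0*3)/2 = -(4 + 0)/2 = -½*4 = -2)
X = -21 (X = (-5 - 2)*3 = -7*3 = -21)
X*18 + d = -21*18 + 54 = -378 + 54 = -324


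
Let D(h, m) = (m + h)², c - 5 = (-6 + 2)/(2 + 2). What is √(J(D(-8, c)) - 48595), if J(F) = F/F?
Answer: I*√48594 ≈ 220.44*I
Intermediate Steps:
c = 4 (c = 5 + (-6 + 2)/(2 + 2) = 5 - 4/4 = 5 - 4*¼ = 5 - 1 = 4)
D(h, m) = (h + m)²
J(F) = 1
√(J(D(-8, c)) - 48595) = √(1 - 48595) = √(-48594) = I*√48594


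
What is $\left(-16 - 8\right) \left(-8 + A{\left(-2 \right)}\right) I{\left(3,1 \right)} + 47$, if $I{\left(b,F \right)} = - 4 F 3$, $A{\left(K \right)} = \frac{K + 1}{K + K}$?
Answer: $-2185$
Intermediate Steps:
$A{\left(K \right)} = \frac{1 + K}{2 K}$
$I{\left(b,F \right)} = - 12 F$
$\left(-16 - 8\right) \left(-8 + A{\left(-2 \right)}\right) I{\left(3,1 \right)} + 47 = \left(-16 - 8\right) \left(-8 + \frac{1 - 2}{2 \left(-2\right)}\right) \left(\left(-12\right) 1\right) + 47 = - 24 \left(-8 + \frac{1}{2} \left(- \frac{1}{2}\right) \left(-1\right)\right) \left(-12\right) + 47 = - 24 \left(-8 + \frac{1}{4}\right) \left(-12\right) + 47 = \left(-24\right) \left(- \frac{31}{4}\right) \left(-12\right) + 47 = 186 \left(-12\right) + 47 = -2232 + 47 = -2185$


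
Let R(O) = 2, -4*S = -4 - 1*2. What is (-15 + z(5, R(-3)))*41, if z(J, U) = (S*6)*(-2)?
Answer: -1353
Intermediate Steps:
S = 3/2 (S = -(-4 - 1*2)/4 = -(-4 - 2)/4 = -1/4*(-6) = 3/2 ≈ 1.5000)
z(J, U) = -18 (z(J, U) = ((3/2)*6)*(-2) = 9*(-2) = -18)
(-15 + z(5, R(-3)))*41 = (-15 - 18)*41 = -33*41 = -1353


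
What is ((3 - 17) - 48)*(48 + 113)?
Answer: -9982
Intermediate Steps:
((3 - 17) - 48)*(48 + 113) = (-14 - 48)*161 = -62*161 = -9982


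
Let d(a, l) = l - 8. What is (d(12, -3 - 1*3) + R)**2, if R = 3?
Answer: 121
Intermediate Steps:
d(a, l) = -8 + l
(d(12, -3 - 1*3) + R)**2 = ((-8 + (-3 - 1*3)) + 3)**2 = ((-8 + (-3 - 3)) + 3)**2 = ((-8 - 6) + 3)**2 = (-14 + 3)**2 = (-11)**2 = 121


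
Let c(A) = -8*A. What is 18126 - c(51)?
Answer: 18534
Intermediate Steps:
18126 - c(51) = 18126 - (-8)*51 = 18126 - 1*(-408) = 18126 + 408 = 18534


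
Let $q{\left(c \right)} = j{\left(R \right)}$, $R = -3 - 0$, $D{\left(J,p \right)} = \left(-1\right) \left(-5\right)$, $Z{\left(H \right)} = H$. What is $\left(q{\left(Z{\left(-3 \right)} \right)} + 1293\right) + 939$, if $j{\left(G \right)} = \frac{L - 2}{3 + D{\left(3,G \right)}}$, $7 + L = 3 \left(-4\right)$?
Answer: $\frac{17835}{8} \approx 2229.4$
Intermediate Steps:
$D{\left(J,p \right)} = 5$
$L = -19$ ($L = -7 + 3 \left(-4\right) = -7 - 12 = -19$)
$R = -3$ ($R = -3 + 0 = -3$)
$j{\left(G \right)} = - \frac{21}{8}$ ($j{\left(G \right)} = \frac{-19 - 2}{3 + 5} = - \frac{21}{8}$)
$q{\left(c \right)} = - \frac{21}{8}$
$\left(q{\left(Z{\left(-3 \right)} \right)} + 1293\right) + 939 = \left(- \frac{21}{8} + 1293\right) + 939 = \frac{10323}{8} + 939 = \frac{17835}{8}$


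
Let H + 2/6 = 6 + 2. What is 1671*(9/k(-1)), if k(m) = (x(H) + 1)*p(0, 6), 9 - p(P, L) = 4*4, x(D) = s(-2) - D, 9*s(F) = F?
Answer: 135351/434 ≈ 311.87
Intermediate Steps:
H = 23/3 (H = -1/3 + (6 + 2) = -1/3 + 8 = 23/3 ≈ 7.6667)
s(F) = F/9
x(D) = -2/9 - D (x(D) = (1/9)*(-2) - D = -2/9 - D)
p(P, L) = -7 (p(P, L) = 9 - 4*4 = 9 - 1*16 = 9 - 16 = -7)
k(m) = 434/9 (k(m) = ((-2/9 - 1*23/3) + 1)*(-7) = ((-2/9 - 23/3) + 1)*(-7) = (-71/9 + 1)*(-7) = -62/9*(-7) = 434/9)
1671*(9/k(-1)) = 1671*(9/(434/9)) = 1671*(9*(9/434)) = 1671*(81/434) = 135351/434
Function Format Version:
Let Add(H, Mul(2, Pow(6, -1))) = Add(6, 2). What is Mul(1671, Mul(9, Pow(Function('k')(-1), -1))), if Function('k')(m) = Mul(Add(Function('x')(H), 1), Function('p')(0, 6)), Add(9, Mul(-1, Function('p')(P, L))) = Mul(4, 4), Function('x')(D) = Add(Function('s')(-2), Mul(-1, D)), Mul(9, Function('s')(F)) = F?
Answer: Rational(135351, 434) ≈ 311.87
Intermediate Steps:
H = Rational(23, 3) (H = Add(Rational(-1, 3), Add(6, 2)) = Add(Rational(-1, 3), 8) = Rational(23, 3) ≈ 7.6667)
Function('s')(F) = Mul(Rational(1, 9), F)
Function('x')(D) = Add(Rational(-2, 9), Mul(-1, D)) (Function('x')(D) = Add(Mul(Rational(1, 9), -2), Mul(-1, D)) = Add(Rational(-2, 9), Mul(-1, D)))
Function('p')(P, L) = -7 (Function('p')(P, L) = Add(9, Mul(-1, Mul(4, 4))) = Add(9, Mul(-1, 16)) = Add(9, -16) = -7)
Function('k')(m) = Rational(434, 9) (Function('k')(m) = Mul(Add(Add(Rational(-2, 9), Mul(-1, Rational(23, 3))), 1), -7) = Mul(Add(Add(Rational(-2, 9), Rational(-23, 3)), 1), -7) = Mul(Add(Rational(-71, 9), 1), -7) = Mul(Rational(-62, 9), -7) = Rational(434, 9))
Mul(1671, Mul(9, Pow(Function('k')(-1), -1))) = Mul(1671, Mul(9, Pow(Rational(434, 9), -1))) = Mul(1671, Mul(9, Rational(9, 434))) = Mul(1671, Rational(81, 434)) = Rational(135351, 434)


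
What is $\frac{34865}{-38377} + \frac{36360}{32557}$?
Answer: $\frac{260287915}{1249439989} \approx 0.20832$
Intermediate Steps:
$\frac{34865}{-38377} + \frac{36360}{32557} = 34865 \left(- \frac{1}{38377}\right) + 36360 \cdot \frac{1}{32557} = - \frac{34865}{38377} + \frac{36360}{32557} = \frac{260287915}{1249439989}$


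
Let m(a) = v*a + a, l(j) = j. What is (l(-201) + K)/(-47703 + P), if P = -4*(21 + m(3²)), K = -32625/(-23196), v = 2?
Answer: 514419/123441380 ≈ 0.0041673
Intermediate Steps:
K = 10875/7732 (K = -32625*(-1/23196) = 10875/7732 ≈ 1.4065)
m(a) = 3*a (m(a) = 2*a + a = 3*a)
P = -192 (P = -4*(21 + 3*3²) = -4*(21 + 3*9) = -4*(21 + 27) = -4*48 = -192)
(l(-201) + K)/(-47703 + P) = (-201 + 10875/7732)/(-47703 - 192) = -1543257/7732/(-47895) = -1543257/7732*(-1/47895) = 514419/123441380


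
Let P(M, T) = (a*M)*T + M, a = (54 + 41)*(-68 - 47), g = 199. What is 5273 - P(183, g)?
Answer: 397860815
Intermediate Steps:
a = -10925 (a = 95*(-115) = -10925)
P(M, T) = M - 10925*M*T (P(M, T) = (-10925*M)*T + M = -10925*M*T + M = M - 10925*M*T)
5273 - P(183, g) = 5273 - 183*(1 - 10925*199) = 5273 - 183*(1 - 2174075) = 5273 - 183*(-2174074) = 5273 - 1*(-397855542) = 5273 + 397855542 = 397860815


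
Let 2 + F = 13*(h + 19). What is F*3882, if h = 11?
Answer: 1506216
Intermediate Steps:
F = 388 (F = -2 + 13*(11 + 19) = -2 + 13*30 = -2 + 390 = 388)
F*3882 = 388*3882 = 1506216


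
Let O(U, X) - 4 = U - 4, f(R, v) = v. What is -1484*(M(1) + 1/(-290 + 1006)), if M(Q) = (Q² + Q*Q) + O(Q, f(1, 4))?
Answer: -797279/179 ≈ -4454.1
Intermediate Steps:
O(U, X) = U (O(U, X) = 4 + (U - 4) = 4 + (-4 + U) = U)
M(Q) = Q + 2*Q² (M(Q) = (Q² + Q*Q) + Q = (Q² + Q²) + Q = 2*Q² + Q = Q + 2*Q²)
-1484*(M(1) + 1/(-290 + 1006)) = -1484*(1*(1 + 2*1) + 1/(-290 + 1006)) = -1484*(1*(1 + 2) + 1/716) = -1484*(1*3 + 1/716) = -1484*(3 + 1/716) = -1484*2149/716 = -797279/179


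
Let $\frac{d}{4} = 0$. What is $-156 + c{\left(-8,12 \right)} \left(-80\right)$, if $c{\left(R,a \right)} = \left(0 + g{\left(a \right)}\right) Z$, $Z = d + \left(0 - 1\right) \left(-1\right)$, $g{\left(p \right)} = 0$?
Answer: $-156$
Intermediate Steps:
$d = 0$ ($d = 4 \cdot 0 = 0$)
$Z = 1$ ($Z = 0 + \left(0 - 1\right) \left(-1\right) = 0 - -1 = 0 + 1 = 1$)
$c{\left(R,a \right)} = 0$ ($c{\left(R,a \right)} = \left(0 + 0\right) 1 = 0 \cdot 1 = 0$)
$-156 + c{\left(-8,12 \right)} \left(-80\right) = -156 + 0 \left(-80\right) = -156 + 0 = -156$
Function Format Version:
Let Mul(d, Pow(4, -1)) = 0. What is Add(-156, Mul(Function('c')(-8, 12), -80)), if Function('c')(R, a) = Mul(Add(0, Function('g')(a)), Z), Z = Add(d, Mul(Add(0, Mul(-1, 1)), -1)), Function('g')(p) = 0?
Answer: -156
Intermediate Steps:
d = 0 (d = Mul(4, 0) = 0)
Z = 1 (Z = Add(0, Mul(Add(0, Mul(-1, 1)), -1)) = Add(0, Mul(Add(0, -1), -1)) = Add(0, Mul(-1, -1)) = Add(0, 1) = 1)
Function('c')(R, a) = 0 (Function('c')(R, a) = Mul(Add(0, 0), 1) = Mul(0, 1) = 0)
Add(-156, Mul(Function('c')(-8, 12), -80)) = Add(-156, Mul(0, -80)) = Add(-156, 0) = -156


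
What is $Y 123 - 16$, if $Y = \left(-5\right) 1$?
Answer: $-631$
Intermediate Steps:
$Y = -5$
$Y 123 - 16 = \left(-5\right) 123 - 16 = -615 - 16 = -631$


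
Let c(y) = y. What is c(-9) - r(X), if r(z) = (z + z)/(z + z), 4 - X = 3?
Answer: -10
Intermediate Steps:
X = 1 (X = 4 - 1*3 = 4 - 3 = 1)
r(z) = 1 (r(z) = (2*z)/((2*z)) = (2*z)*(1/(2*z)) = 1)
c(-9) - r(X) = -9 - 1*1 = -9 - 1 = -10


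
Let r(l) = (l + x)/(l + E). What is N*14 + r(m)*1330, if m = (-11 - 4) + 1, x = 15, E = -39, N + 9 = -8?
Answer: -13944/53 ≈ -263.09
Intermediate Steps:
N = -17 (N = -9 - 8 = -17)
m = -14 (m = -15 + 1 = -14)
r(l) = (15 + l)/(-39 + l) (r(l) = (l + 15)/(l - 39) = (15 + l)/(-39 + l))
N*14 + r(m)*1330 = -17*14 + ((15 - 14)/(-39 - 14))*1330 = -238 + (1/(-53))*1330 = -238 - 1/53*1*1330 = -238 - 1/53*1330 = -238 - 1330/53 = -13944/53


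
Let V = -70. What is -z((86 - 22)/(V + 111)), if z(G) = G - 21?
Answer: 797/41 ≈ 19.439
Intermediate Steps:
z(G) = -21 + G
-z((86 - 22)/(V + 111)) = -(-21 + (86 - 22)/(-70 + 111)) = -(-21 + 64/41) = -1*(-797/41) = 797/41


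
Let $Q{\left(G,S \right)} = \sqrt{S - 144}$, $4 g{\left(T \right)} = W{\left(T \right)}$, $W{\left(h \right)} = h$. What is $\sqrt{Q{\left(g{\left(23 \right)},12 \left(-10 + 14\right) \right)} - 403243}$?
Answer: $\sqrt{-403243 + 4 i \sqrt{6}} \approx 0.008 + 635.01 i$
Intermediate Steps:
$g{\left(T \right)} = \frac{T}{4}$
$Q{\left(G,S \right)} = \sqrt{-144 + S}$
$\sqrt{Q{\left(g{\left(23 \right)},12 \left(-10 + 14\right) \right)} - 403243} = \sqrt{\sqrt{-144 + 12 \left(-10 + 14\right)} - 403243} = \sqrt{\sqrt{-144 + 12 \cdot 4} - 403243} = \sqrt{\sqrt{-144 + 48} - 403243} = \sqrt{\sqrt{-96} - 403243} = \sqrt{4 i \sqrt{6} - 403243} = \sqrt{-403243 + 4 i \sqrt{6}}$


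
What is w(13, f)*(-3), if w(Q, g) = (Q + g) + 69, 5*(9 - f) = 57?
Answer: -1194/5 ≈ -238.80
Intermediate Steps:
f = -12/5 (f = 9 - ⅕*57 = 9 - 57/5 = -12/5 ≈ -2.4000)
w(Q, g) = 69 + Q + g
w(13, f)*(-3) = (69 + 13 - 12/5)*(-3) = (398/5)*(-3) = -1194/5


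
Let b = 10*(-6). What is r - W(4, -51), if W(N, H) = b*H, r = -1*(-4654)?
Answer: 1594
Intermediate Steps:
b = -60
r = 4654
W(N, H) = -60*H
r - W(4, -51) = 4654 - (-60)*(-51) = 4654 - 1*3060 = 4654 - 3060 = 1594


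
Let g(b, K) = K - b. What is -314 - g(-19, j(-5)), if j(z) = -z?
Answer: -338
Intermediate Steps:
-314 - g(-19, j(-5)) = -314 - (-1*(-5) - 1*(-19)) = -314 - (5 + 19) = -314 - 1*24 = -314 - 24 = -338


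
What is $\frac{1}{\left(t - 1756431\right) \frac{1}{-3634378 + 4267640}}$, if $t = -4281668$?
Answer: $- \frac{633262}{6038099} \approx -0.10488$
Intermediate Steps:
$\frac{1}{\left(t - 1756431\right) \frac{1}{-3634378 + 4267640}} = \frac{1}{\left(-4281668 - 1756431\right) \frac{1}{-3634378 + 4267640}} = \frac{1}{\left(-6038099\right) \frac{1}{633262}} = \frac{1}{- \frac{6038099}{633262}} = - \frac{633262}{6038099}$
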